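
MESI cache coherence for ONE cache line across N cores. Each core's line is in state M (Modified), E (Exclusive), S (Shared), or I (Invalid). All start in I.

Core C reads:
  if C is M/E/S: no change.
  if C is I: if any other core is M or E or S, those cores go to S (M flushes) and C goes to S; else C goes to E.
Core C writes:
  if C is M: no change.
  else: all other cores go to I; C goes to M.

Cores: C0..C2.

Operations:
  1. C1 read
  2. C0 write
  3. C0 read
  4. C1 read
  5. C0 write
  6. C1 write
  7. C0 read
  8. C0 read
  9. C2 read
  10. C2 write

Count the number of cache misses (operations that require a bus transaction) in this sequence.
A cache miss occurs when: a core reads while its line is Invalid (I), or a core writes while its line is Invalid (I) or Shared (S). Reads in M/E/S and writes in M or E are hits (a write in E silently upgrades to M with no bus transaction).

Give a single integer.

Answer: 8

Derivation:
Op 1: C1 read [C1 read from I: no other sharers -> C1=E (exclusive)] -> [I,E,I] [MISS #1: read from I]
Op 2: C0 write [C0 write: invalidate ['C1=E'] -> C0=M] -> [M,I,I] [MISS #2: write from I]
Op 3: C0 read [C0 read: already in M, no change] -> [M,I,I] [hit: read from M]
Op 4: C1 read [C1 read from I: others=['C0=M'] -> C1=S, others downsized to S] -> [S,S,I] [MISS #3: read from I]
Op 5: C0 write [C0 write: invalidate ['C1=S'] -> C0=M] -> [M,I,I] [MISS #4: write from S]
Op 6: C1 write [C1 write: invalidate ['C0=M'] -> C1=M] -> [I,M,I] [MISS #5: write from I]
Op 7: C0 read [C0 read from I: others=['C1=M'] -> C0=S, others downsized to S] -> [S,S,I] [MISS #6: read from I]
Op 8: C0 read [C0 read: already in S, no change] -> [S,S,I] [hit: read from S]
Op 9: C2 read [C2 read from I: others=['C0=S', 'C1=S'] -> C2=S, others downsized to S] -> [S,S,S] [MISS #7: read from I]
Op 10: C2 write [C2 write: invalidate ['C0=S', 'C1=S'] -> C2=M] -> [I,I,M] [MISS #8: write from S]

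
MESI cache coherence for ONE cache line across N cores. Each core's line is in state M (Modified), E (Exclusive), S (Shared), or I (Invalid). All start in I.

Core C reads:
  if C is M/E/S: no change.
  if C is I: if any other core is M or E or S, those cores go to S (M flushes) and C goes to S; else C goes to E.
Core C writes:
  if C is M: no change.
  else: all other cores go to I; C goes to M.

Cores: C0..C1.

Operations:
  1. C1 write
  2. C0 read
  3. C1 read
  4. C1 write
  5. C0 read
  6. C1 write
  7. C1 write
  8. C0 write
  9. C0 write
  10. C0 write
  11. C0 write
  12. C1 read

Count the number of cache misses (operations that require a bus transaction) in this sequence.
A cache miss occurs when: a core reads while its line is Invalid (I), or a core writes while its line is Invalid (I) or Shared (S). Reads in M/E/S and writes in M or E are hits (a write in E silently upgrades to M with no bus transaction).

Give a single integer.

Answer: 7

Derivation:
Op 1: C1 write [C1 write: invalidate none -> C1=M] -> [I,M] [MISS #1: write from I]
Op 2: C0 read [C0 read from I: others=['C1=M'] -> C0=S, others downsized to S] -> [S,S] [MISS #2: read from I]
Op 3: C1 read [C1 read: already in S, no change] -> [S,S] [hit: read from S]
Op 4: C1 write [C1 write: invalidate ['C0=S'] -> C1=M] -> [I,M] [MISS #3: write from S]
Op 5: C0 read [C0 read from I: others=['C1=M'] -> C0=S, others downsized to S] -> [S,S] [MISS #4: read from I]
Op 6: C1 write [C1 write: invalidate ['C0=S'] -> C1=M] -> [I,M] [MISS #5: write from S]
Op 7: C1 write [C1 write: already M (modified), no change] -> [I,M] [hit: write from M]
Op 8: C0 write [C0 write: invalidate ['C1=M'] -> C0=M] -> [M,I] [MISS #6: write from I]
Op 9: C0 write [C0 write: already M (modified), no change] -> [M,I] [hit: write from M]
Op 10: C0 write [C0 write: already M (modified), no change] -> [M,I] [hit: write from M]
Op 11: C0 write [C0 write: already M (modified), no change] -> [M,I] [hit: write from M]
Op 12: C1 read [C1 read from I: others=['C0=M'] -> C1=S, others downsized to S] -> [S,S] [MISS #7: read from I]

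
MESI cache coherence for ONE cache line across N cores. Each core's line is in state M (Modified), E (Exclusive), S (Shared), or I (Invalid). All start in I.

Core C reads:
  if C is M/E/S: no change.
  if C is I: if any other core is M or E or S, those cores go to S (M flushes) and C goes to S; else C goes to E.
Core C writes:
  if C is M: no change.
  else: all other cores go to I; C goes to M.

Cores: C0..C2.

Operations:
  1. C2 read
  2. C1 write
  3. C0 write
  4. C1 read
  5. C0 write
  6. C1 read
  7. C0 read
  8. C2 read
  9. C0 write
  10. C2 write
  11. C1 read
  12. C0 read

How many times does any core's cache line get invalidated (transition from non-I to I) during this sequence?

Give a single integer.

Answer: 6

Derivation:
Op 1: C2 read [C2 read from I: no other sharers -> C2=E (exclusive)] -> [I,I,E] (invalidations this op: 0; running total: 0)
Op 2: C1 write [C1 write: invalidate ['C2=E'] -> C1=M] -> [I,M,I] (invalidations this op: 1; running total: 1)
Op 3: C0 write [C0 write: invalidate ['C1=M'] -> C0=M] -> [M,I,I] (invalidations this op: 1; running total: 2)
Op 4: C1 read [C1 read from I: others=['C0=M'] -> C1=S, others downsized to S] -> [S,S,I] (invalidations this op: 0; running total: 2)
Op 5: C0 write [C0 write: invalidate ['C1=S'] -> C0=M] -> [M,I,I] (invalidations this op: 1; running total: 3)
Op 6: C1 read [C1 read from I: others=['C0=M'] -> C1=S, others downsized to S] -> [S,S,I] (invalidations this op: 0; running total: 3)
Op 7: C0 read [C0 read: already in S, no change] -> [S,S,I] (invalidations this op: 0; running total: 3)
Op 8: C2 read [C2 read from I: others=['C0=S', 'C1=S'] -> C2=S, others downsized to S] -> [S,S,S] (invalidations this op: 0; running total: 3)
Op 9: C0 write [C0 write: invalidate ['C1=S', 'C2=S'] -> C0=M] -> [M,I,I] (invalidations this op: 2; running total: 5)
Op 10: C2 write [C2 write: invalidate ['C0=M'] -> C2=M] -> [I,I,M] (invalidations this op: 1; running total: 6)
Op 11: C1 read [C1 read from I: others=['C2=M'] -> C1=S, others downsized to S] -> [I,S,S] (invalidations this op: 0; running total: 6)
Op 12: C0 read [C0 read from I: others=['C1=S', 'C2=S'] -> C0=S, others downsized to S] -> [S,S,S] (invalidations this op: 0; running total: 6)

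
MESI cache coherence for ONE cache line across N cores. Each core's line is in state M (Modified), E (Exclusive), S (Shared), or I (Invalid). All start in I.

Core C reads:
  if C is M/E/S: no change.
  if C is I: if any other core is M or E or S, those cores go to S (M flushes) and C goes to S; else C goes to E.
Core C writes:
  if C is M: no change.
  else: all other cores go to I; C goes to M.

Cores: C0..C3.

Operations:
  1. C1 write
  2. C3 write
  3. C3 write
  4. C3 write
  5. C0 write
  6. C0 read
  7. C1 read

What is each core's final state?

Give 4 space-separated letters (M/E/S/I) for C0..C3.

Op 1: C1 write [C1 write: invalidate none -> C1=M] -> [I,M,I,I]
Op 2: C3 write [C3 write: invalidate ['C1=M'] -> C3=M] -> [I,I,I,M]
Op 3: C3 write [C3 write: already M (modified), no change] -> [I,I,I,M]
Op 4: C3 write [C3 write: already M (modified), no change] -> [I,I,I,M]
Op 5: C0 write [C0 write: invalidate ['C3=M'] -> C0=M] -> [M,I,I,I]
Op 6: C0 read [C0 read: already in M, no change] -> [M,I,I,I]
Op 7: C1 read [C1 read from I: others=['C0=M'] -> C1=S, others downsized to S] -> [S,S,I,I]

Answer: S S I I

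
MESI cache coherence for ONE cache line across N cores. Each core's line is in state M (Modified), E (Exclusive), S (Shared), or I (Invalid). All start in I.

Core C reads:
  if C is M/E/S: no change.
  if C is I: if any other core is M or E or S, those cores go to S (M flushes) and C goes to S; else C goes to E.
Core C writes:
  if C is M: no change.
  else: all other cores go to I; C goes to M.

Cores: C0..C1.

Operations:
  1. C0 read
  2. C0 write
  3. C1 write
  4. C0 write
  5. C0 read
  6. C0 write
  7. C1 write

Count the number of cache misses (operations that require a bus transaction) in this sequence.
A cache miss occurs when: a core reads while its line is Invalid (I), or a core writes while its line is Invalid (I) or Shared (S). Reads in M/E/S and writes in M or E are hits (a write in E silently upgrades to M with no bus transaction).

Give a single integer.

Answer: 4

Derivation:
Op 1: C0 read [C0 read from I: no other sharers -> C0=E (exclusive)] -> [E,I] [MISS #1: read from I]
Op 2: C0 write [C0 write: invalidate none -> C0=M] -> [M,I] [hit: write from E is a silent E->M upgrade, no bus transaction]
Op 3: C1 write [C1 write: invalidate ['C0=M'] -> C1=M] -> [I,M] [MISS #2: write from I]
Op 4: C0 write [C0 write: invalidate ['C1=M'] -> C0=M] -> [M,I] [MISS #3: write from I]
Op 5: C0 read [C0 read: already in M, no change] -> [M,I] [hit: read from M]
Op 6: C0 write [C0 write: already M (modified), no change] -> [M,I] [hit: write from M]
Op 7: C1 write [C1 write: invalidate ['C0=M'] -> C1=M] -> [I,M] [MISS #4: write from I]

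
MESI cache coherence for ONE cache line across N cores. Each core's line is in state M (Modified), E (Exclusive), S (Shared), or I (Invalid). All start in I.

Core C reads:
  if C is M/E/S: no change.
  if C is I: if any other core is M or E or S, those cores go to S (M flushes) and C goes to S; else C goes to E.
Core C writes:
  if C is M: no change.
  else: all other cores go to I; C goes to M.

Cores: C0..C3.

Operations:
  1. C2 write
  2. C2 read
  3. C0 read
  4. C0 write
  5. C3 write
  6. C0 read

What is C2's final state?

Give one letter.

Op 1: C2 write [C2 write: invalidate none -> C2=M] -> [I,I,M,I]
Op 2: C2 read [C2 read: already in M, no change] -> [I,I,M,I]
Op 3: C0 read [C0 read from I: others=['C2=M'] -> C0=S, others downsized to S] -> [S,I,S,I]
Op 4: C0 write [C0 write: invalidate ['C2=S'] -> C0=M] -> [M,I,I,I]
Op 5: C3 write [C3 write: invalidate ['C0=M'] -> C3=M] -> [I,I,I,M]
Op 6: C0 read [C0 read from I: others=['C3=M'] -> C0=S, others downsized to S] -> [S,I,I,S]

Answer: I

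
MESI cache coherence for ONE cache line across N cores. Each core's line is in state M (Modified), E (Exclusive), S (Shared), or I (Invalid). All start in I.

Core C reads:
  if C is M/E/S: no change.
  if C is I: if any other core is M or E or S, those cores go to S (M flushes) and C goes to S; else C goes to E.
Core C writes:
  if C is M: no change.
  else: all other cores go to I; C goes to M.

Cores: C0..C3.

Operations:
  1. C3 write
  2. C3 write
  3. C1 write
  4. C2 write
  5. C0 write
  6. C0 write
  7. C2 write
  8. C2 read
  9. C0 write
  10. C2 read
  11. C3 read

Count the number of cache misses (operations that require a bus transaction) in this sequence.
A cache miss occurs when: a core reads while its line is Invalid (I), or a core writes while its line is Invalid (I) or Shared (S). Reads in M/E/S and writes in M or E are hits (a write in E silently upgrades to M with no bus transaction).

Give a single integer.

Answer: 8

Derivation:
Op 1: C3 write [C3 write: invalidate none -> C3=M] -> [I,I,I,M] [MISS #1: write from I]
Op 2: C3 write [C3 write: already M (modified), no change] -> [I,I,I,M] [hit: write from M]
Op 3: C1 write [C1 write: invalidate ['C3=M'] -> C1=M] -> [I,M,I,I] [MISS #2: write from I]
Op 4: C2 write [C2 write: invalidate ['C1=M'] -> C2=M] -> [I,I,M,I] [MISS #3: write from I]
Op 5: C0 write [C0 write: invalidate ['C2=M'] -> C0=M] -> [M,I,I,I] [MISS #4: write from I]
Op 6: C0 write [C0 write: already M (modified), no change] -> [M,I,I,I] [hit: write from M]
Op 7: C2 write [C2 write: invalidate ['C0=M'] -> C2=M] -> [I,I,M,I] [MISS #5: write from I]
Op 8: C2 read [C2 read: already in M, no change] -> [I,I,M,I] [hit: read from M]
Op 9: C0 write [C0 write: invalidate ['C2=M'] -> C0=M] -> [M,I,I,I] [MISS #6: write from I]
Op 10: C2 read [C2 read from I: others=['C0=M'] -> C2=S, others downsized to S] -> [S,I,S,I] [MISS #7: read from I]
Op 11: C3 read [C3 read from I: others=['C0=S', 'C2=S'] -> C3=S, others downsized to S] -> [S,I,S,S] [MISS #8: read from I]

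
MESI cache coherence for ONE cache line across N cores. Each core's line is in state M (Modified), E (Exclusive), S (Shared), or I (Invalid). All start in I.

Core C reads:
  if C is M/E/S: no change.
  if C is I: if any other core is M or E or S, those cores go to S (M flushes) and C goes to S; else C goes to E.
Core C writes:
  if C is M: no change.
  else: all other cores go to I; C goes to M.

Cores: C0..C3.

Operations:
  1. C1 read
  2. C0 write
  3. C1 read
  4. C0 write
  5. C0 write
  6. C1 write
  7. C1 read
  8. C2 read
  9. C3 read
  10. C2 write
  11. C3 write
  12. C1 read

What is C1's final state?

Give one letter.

Op 1: C1 read [C1 read from I: no other sharers -> C1=E (exclusive)] -> [I,E,I,I]
Op 2: C0 write [C0 write: invalidate ['C1=E'] -> C0=M] -> [M,I,I,I]
Op 3: C1 read [C1 read from I: others=['C0=M'] -> C1=S, others downsized to S] -> [S,S,I,I]
Op 4: C0 write [C0 write: invalidate ['C1=S'] -> C0=M] -> [M,I,I,I]
Op 5: C0 write [C0 write: already M (modified), no change] -> [M,I,I,I]
Op 6: C1 write [C1 write: invalidate ['C0=M'] -> C1=M] -> [I,M,I,I]
Op 7: C1 read [C1 read: already in M, no change] -> [I,M,I,I]
Op 8: C2 read [C2 read from I: others=['C1=M'] -> C2=S, others downsized to S] -> [I,S,S,I]
Op 9: C3 read [C3 read from I: others=['C1=S', 'C2=S'] -> C3=S, others downsized to S] -> [I,S,S,S]
Op 10: C2 write [C2 write: invalidate ['C1=S', 'C3=S'] -> C2=M] -> [I,I,M,I]
Op 11: C3 write [C3 write: invalidate ['C2=M'] -> C3=M] -> [I,I,I,M]
Op 12: C1 read [C1 read from I: others=['C3=M'] -> C1=S, others downsized to S] -> [I,S,I,S]

Answer: S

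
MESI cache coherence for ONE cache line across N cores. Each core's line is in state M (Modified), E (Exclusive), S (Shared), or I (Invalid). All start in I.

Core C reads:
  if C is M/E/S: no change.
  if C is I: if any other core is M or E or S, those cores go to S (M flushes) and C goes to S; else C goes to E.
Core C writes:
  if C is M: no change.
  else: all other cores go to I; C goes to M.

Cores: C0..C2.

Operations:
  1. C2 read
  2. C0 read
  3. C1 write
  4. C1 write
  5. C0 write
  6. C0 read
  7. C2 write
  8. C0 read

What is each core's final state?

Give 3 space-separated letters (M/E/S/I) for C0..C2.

Answer: S I S

Derivation:
Op 1: C2 read [C2 read from I: no other sharers -> C2=E (exclusive)] -> [I,I,E]
Op 2: C0 read [C0 read from I: others=['C2=E'] -> C0=S, others downsized to S] -> [S,I,S]
Op 3: C1 write [C1 write: invalidate ['C0=S', 'C2=S'] -> C1=M] -> [I,M,I]
Op 4: C1 write [C1 write: already M (modified), no change] -> [I,M,I]
Op 5: C0 write [C0 write: invalidate ['C1=M'] -> C0=M] -> [M,I,I]
Op 6: C0 read [C0 read: already in M, no change] -> [M,I,I]
Op 7: C2 write [C2 write: invalidate ['C0=M'] -> C2=M] -> [I,I,M]
Op 8: C0 read [C0 read from I: others=['C2=M'] -> C0=S, others downsized to S] -> [S,I,S]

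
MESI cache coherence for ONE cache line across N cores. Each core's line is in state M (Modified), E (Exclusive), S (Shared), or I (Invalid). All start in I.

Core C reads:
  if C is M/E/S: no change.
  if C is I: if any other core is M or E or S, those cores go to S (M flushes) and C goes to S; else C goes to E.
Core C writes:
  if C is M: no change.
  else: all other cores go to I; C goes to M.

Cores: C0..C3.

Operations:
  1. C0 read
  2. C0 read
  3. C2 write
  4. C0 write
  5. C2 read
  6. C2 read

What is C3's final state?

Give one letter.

Answer: I

Derivation:
Op 1: C0 read [C0 read from I: no other sharers -> C0=E (exclusive)] -> [E,I,I,I]
Op 2: C0 read [C0 read: already in E, no change] -> [E,I,I,I]
Op 3: C2 write [C2 write: invalidate ['C0=E'] -> C2=M] -> [I,I,M,I]
Op 4: C0 write [C0 write: invalidate ['C2=M'] -> C0=M] -> [M,I,I,I]
Op 5: C2 read [C2 read from I: others=['C0=M'] -> C2=S, others downsized to S] -> [S,I,S,I]
Op 6: C2 read [C2 read: already in S, no change] -> [S,I,S,I]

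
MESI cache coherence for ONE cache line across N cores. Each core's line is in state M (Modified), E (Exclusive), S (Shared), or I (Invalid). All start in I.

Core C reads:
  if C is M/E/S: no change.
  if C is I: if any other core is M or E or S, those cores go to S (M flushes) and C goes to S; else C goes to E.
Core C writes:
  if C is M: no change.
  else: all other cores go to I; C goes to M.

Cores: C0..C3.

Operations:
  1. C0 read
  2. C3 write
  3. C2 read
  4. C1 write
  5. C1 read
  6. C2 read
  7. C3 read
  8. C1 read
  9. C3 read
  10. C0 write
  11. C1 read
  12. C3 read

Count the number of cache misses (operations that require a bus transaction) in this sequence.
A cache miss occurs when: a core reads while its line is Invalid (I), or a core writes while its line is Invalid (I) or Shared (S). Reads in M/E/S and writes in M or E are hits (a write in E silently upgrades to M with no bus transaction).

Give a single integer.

Answer: 9

Derivation:
Op 1: C0 read [C0 read from I: no other sharers -> C0=E (exclusive)] -> [E,I,I,I] [MISS #1: read from I]
Op 2: C3 write [C3 write: invalidate ['C0=E'] -> C3=M] -> [I,I,I,M] [MISS #2: write from I]
Op 3: C2 read [C2 read from I: others=['C3=M'] -> C2=S, others downsized to S] -> [I,I,S,S] [MISS #3: read from I]
Op 4: C1 write [C1 write: invalidate ['C2=S', 'C3=S'] -> C1=M] -> [I,M,I,I] [MISS #4: write from I]
Op 5: C1 read [C1 read: already in M, no change] -> [I,M,I,I] [hit: read from M]
Op 6: C2 read [C2 read from I: others=['C1=M'] -> C2=S, others downsized to S] -> [I,S,S,I] [MISS #5: read from I]
Op 7: C3 read [C3 read from I: others=['C1=S', 'C2=S'] -> C3=S, others downsized to S] -> [I,S,S,S] [MISS #6: read from I]
Op 8: C1 read [C1 read: already in S, no change] -> [I,S,S,S] [hit: read from S]
Op 9: C3 read [C3 read: already in S, no change] -> [I,S,S,S] [hit: read from S]
Op 10: C0 write [C0 write: invalidate ['C1=S', 'C2=S', 'C3=S'] -> C0=M] -> [M,I,I,I] [MISS #7: write from I]
Op 11: C1 read [C1 read from I: others=['C0=M'] -> C1=S, others downsized to S] -> [S,S,I,I] [MISS #8: read from I]
Op 12: C3 read [C3 read from I: others=['C0=S', 'C1=S'] -> C3=S, others downsized to S] -> [S,S,I,S] [MISS #9: read from I]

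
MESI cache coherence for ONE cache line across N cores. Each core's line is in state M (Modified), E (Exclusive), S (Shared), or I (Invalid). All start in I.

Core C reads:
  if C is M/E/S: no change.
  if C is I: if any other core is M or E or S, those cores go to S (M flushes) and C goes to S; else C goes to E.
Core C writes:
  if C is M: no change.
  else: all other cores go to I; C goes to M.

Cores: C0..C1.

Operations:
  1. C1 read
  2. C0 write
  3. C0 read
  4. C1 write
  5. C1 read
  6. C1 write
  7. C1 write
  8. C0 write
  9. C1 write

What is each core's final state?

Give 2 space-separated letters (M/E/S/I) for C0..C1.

Op 1: C1 read [C1 read from I: no other sharers -> C1=E (exclusive)] -> [I,E]
Op 2: C0 write [C0 write: invalidate ['C1=E'] -> C0=M] -> [M,I]
Op 3: C0 read [C0 read: already in M, no change] -> [M,I]
Op 4: C1 write [C1 write: invalidate ['C0=M'] -> C1=M] -> [I,M]
Op 5: C1 read [C1 read: already in M, no change] -> [I,M]
Op 6: C1 write [C1 write: already M (modified), no change] -> [I,M]
Op 7: C1 write [C1 write: already M (modified), no change] -> [I,M]
Op 8: C0 write [C0 write: invalidate ['C1=M'] -> C0=M] -> [M,I]
Op 9: C1 write [C1 write: invalidate ['C0=M'] -> C1=M] -> [I,M]

Answer: I M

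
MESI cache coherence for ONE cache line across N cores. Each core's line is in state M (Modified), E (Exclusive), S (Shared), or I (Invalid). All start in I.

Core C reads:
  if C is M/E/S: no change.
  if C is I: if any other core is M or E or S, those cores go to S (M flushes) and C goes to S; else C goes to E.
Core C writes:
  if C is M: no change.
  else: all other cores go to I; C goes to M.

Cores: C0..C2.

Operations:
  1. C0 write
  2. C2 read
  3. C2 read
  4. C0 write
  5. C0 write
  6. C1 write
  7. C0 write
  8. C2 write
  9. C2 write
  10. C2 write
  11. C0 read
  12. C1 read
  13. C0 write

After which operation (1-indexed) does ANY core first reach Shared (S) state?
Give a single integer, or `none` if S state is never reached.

Answer: 2

Derivation:
Op 1: C0 write [C0 write: invalidate none -> C0=M] -> [M,I,I]
Op 2: C2 read [C2 read from I: others=['C0=M'] -> C2=S, others downsized to S] -> [S,I,S]
  -> First S state at op 2; remaining ops need not be traced.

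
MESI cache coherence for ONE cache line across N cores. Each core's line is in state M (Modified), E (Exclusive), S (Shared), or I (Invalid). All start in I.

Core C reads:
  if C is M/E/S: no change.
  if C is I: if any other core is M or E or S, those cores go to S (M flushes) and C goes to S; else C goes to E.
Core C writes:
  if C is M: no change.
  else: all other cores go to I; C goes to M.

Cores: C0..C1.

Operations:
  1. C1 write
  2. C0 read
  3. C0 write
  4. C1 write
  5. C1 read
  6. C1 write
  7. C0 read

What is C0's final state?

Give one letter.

Op 1: C1 write [C1 write: invalidate none -> C1=M] -> [I,M]
Op 2: C0 read [C0 read from I: others=['C1=M'] -> C0=S, others downsized to S] -> [S,S]
Op 3: C0 write [C0 write: invalidate ['C1=S'] -> C0=M] -> [M,I]
Op 4: C1 write [C1 write: invalidate ['C0=M'] -> C1=M] -> [I,M]
Op 5: C1 read [C1 read: already in M, no change] -> [I,M]
Op 6: C1 write [C1 write: already M (modified), no change] -> [I,M]
Op 7: C0 read [C0 read from I: others=['C1=M'] -> C0=S, others downsized to S] -> [S,S]

Answer: S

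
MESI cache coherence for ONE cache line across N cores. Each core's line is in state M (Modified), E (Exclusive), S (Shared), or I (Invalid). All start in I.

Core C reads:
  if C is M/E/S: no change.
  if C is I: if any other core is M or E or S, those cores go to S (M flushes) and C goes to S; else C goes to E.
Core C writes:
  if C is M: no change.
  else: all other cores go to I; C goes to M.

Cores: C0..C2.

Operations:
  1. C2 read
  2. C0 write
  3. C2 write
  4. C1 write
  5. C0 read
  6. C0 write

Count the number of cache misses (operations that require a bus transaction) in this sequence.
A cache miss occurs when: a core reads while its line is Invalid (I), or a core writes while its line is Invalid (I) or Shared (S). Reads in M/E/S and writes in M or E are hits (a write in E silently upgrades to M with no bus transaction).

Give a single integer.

Answer: 6

Derivation:
Op 1: C2 read [C2 read from I: no other sharers -> C2=E (exclusive)] -> [I,I,E] [MISS #1: read from I]
Op 2: C0 write [C0 write: invalidate ['C2=E'] -> C0=M] -> [M,I,I] [MISS #2: write from I]
Op 3: C2 write [C2 write: invalidate ['C0=M'] -> C2=M] -> [I,I,M] [MISS #3: write from I]
Op 4: C1 write [C1 write: invalidate ['C2=M'] -> C1=M] -> [I,M,I] [MISS #4: write from I]
Op 5: C0 read [C0 read from I: others=['C1=M'] -> C0=S, others downsized to S] -> [S,S,I] [MISS #5: read from I]
Op 6: C0 write [C0 write: invalidate ['C1=S'] -> C0=M] -> [M,I,I] [MISS #6: write from S]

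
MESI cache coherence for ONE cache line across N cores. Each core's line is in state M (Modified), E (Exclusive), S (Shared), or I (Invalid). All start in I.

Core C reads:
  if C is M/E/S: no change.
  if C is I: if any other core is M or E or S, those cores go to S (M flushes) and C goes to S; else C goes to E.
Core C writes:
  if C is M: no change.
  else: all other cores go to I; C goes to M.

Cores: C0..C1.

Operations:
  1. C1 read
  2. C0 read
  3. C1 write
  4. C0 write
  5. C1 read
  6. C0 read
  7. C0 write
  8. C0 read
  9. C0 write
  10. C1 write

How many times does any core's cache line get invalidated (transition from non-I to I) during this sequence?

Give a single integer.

Op 1: C1 read [C1 read from I: no other sharers -> C1=E (exclusive)] -> [I,E] (invalidations this op: 0; running total: 0)
Op 2: C0 read [C0 read from I: others=['C1=E'] -> C0=S, others downsized to S] -> [S,S] (invalidations this op: 0; running total: 0)
Op 3: C1 write [C1 write: invalidate ['C0=S'] -> C1=M] -> [I,M] (invalidations this op: 1; running total: 1)
Op 4: C0 write [C0 write: invalidate ['C1=M'] -> C0=M] -> [M,I] (invalidations this op: 1; running total: 2)
Op 5: C1 read [C1 read from I: others=['C0=M'] -> C1=S, others downsized to S] -> [S,S] (invalidations this op: 0; running total: 2)
Op 6: C0 read [C0 read: already in S, no change] -> [S,S] (invalidations this op: 0; running total: 2)
Op 7: C0 write [C0 write: invalidate ['C1=S'] -> C0=M] -> [M,I] (invalidations this op: 1; running total: 3)
Op 8: C0 read [C0 read: already in M, no change] -> [M,I] (invalidations this op: 0; running total: 3)
Op 9: C0 write [C0 write: already M (modified), no change] -> [M,I] (invalidations this op: 0; running total: 3)
Op 10: C1 write [C1 write: invalidate ['C0=M'] -> C1=M] -> [I,M] (invalidations this op: 1; running total: 4)

Answer: 4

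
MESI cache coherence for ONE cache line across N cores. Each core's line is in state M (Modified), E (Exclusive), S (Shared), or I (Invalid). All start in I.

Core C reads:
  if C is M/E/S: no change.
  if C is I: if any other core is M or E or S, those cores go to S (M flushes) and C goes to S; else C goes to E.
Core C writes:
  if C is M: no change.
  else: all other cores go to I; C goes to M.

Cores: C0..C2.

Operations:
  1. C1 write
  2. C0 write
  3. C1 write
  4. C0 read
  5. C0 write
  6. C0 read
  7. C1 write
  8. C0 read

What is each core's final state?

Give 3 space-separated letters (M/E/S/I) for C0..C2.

Answer: S S I

Derivation:
Op 1: C1 write [C1 write: invalidate none -> C1=M] -> [I,M,I]
Op 2: C0 write [C0 write: invalidate ['C1=M'] -> C0=M] -> [M,I,I]
Op 3: C1 write [C1 write: invalidate ['C0=M'] -> C1=M] -> [I,M,I]
Op 4: C0 read [C0 read from I: others=['C1=M'] -> C0=S, others downsized to S] -> [S,S,I]
Op 5: C0 write [C0 write: invalidate ['C1=S'] -> C0=M] -> [M,I,I]
Op 6: C0 read [C0 read: already in M, no change] -> [M,I,I]
Op 7: C1 write [C1 write: invalidate ['C0=M'] -> C1=M] -> [I,M,I]
Op 8: C0 read [C0 read from I: others=['C1=M'] -> C0=S, others downsized to S] -> [S,S,I]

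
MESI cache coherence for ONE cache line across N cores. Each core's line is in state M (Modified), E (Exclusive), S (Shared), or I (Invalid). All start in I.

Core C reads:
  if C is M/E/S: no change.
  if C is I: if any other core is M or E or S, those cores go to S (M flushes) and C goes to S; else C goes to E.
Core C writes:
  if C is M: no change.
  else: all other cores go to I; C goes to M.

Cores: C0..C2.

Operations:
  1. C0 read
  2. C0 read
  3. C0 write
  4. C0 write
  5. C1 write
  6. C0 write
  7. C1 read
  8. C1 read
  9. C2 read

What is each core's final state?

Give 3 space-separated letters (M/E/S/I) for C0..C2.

Answer: S S S

Derivation:
Op 1: C0 read [C0 read from I: no other sharers -> C0=E (exclusive)] -> [E,I,I]
Op 2: C0 read [C0 read: already in E, no change] -> [E,I,I]
Op 3: C0 write [C0 write: invalidate none -> C0=M] -> [M,I,I]
Op 4: C0 write [C0 write: already M (modified), no change] -> [M,I,I]
Op 5: C1 write [C1 write: invalidate ['C0=M'] -> C1=M] -> [I,M,I]
Op 6: C0 write [C0 write: invalidate ['C1=M'] -> C0=M] -> [M,I,I]
Op 7: C1 read [C1 read from I: others=['C0=M'] -> C1=S, others downsized to S] -> [S,S,I]
Op 8: C1 read [C1 read: already in S, no change] -> [S,S,I]
Op 9: C2 read [C2 read from I: others=['C0=S', 'C1=S'] -> C2=S, others downsized to S] -> [S,S,S]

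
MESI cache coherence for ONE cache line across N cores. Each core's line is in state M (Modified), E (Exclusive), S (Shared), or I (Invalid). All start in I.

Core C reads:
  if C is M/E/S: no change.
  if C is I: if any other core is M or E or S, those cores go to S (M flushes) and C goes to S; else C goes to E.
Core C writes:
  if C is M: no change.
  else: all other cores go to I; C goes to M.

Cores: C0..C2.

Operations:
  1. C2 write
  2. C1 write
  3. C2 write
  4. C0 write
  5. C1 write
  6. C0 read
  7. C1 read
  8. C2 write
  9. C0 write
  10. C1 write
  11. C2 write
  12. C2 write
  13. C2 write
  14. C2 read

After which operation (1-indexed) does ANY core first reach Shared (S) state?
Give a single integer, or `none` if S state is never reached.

Op 1: C2 write [C2 write: invalidate none -> C2=M] -> [I,I,M]
Op 2: C1 write [C1 write: invalidate ['C2=M'] -> C1=M] -> [I,M,I]
Op 3: C2 write [C2 write: invalidate ['C1=M'] -> C2=M] -> [I,I,M]
Op 4: C0 write [C0 write: invalidate ['C2=M'] -> C0=M] -> [M,I,I]
Op 5: C1 write [C1 write: invalidate ['C0=M'] -> C1=M] -> [I,M,I]
Op 6: C0 read [C0 read from I: others=['C1=M'] -> C0=S, others downsized to S] -> [S,S,I]
  -> First S state at op 6; remaining ops need not be traced.

Answer: 6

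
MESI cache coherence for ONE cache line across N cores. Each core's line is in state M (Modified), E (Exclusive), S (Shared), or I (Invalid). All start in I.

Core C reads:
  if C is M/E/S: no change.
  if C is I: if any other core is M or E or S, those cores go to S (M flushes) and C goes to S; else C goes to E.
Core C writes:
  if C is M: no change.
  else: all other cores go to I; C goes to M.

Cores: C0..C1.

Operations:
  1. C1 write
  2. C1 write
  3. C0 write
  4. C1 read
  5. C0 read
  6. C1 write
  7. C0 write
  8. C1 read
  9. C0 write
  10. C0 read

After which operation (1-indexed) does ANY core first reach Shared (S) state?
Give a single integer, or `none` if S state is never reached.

Op 1: C1 write [C1 write: invalidate none -> C1=M] -> [I,M]
Op 2: C1 write [C1 write: already M (modified), no change] -> [I,M]
Op 3: C0 write [C0 write: invalidate ['C1=M'] -> C0=M] -> [M,I]
Op 4: C1 read [C1 read from I: others=['C0=M'] -> C1=S, others downsized to S] -> [S,S]
  -> First S state at op 4; remaining ops need not be traced.

Answer: 4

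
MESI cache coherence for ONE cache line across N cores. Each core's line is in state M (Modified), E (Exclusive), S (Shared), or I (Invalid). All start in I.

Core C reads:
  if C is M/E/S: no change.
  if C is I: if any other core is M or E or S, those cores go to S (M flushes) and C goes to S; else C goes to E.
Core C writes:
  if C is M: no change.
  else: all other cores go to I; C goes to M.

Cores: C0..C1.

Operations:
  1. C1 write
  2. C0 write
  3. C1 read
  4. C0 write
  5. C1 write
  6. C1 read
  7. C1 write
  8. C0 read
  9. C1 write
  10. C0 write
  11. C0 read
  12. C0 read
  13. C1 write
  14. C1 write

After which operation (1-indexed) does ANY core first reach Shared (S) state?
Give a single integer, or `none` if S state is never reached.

Answer: 3

Derivation:
Op 1: C1 write [C1 write: invalidate none -> C1=M] -> [I,M]
Op 2: C0 write [C0 write: invalidate ['C1=M'] -> C0=M] -> [M,I]
Op 3: C1 read [C1 read from I: others=['C0=M'] -> C1=S, others downsized to S] -> [S,S]
  -> First S state at op 3; remaining ops need not be traced.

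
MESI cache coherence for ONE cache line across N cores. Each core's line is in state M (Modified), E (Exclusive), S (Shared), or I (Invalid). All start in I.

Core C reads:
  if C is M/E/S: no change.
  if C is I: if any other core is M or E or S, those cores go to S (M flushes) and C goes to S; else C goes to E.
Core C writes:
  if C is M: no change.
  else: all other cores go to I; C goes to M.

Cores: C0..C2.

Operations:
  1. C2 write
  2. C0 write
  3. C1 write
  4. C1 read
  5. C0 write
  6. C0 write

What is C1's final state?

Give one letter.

Answer: I

Derivation:
Op 1: C2 write [C2 write: invalidate none -> C2=M] -> [I,I,M]
Op 2: C0 write [C0 write: invalidate ['C2=M'] -> C0=M] -> [M,I,I]
Op 3: C1 write [C1 write: invalidate ['C0=M'] -> C1=M] -> [I,M,I]
Op 4: C1 read [C1 read: already in M, no change] -> [I,M,I]
Op 5: C0 write [C0 write: invalidate ['C1=M'] -> C0=M] -> [M,I,I]
Op 6: C0 write [C0 write: already M (modified), no change] -> [M,I,I]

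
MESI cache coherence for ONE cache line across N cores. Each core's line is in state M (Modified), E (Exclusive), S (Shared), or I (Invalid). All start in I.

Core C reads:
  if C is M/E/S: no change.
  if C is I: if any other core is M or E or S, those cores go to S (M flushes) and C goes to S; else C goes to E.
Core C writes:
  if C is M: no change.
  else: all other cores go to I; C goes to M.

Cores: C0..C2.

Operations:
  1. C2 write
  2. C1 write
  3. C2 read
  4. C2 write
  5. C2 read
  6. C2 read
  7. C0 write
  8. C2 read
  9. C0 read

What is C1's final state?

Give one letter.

Answer: I

Derivation:
Op 1: C2 write [C2 write: invalidate none -> C2=M] -> [I,I,M]
Op 2: C1 write [C1 write: invalidate ['C2=M'] -> C1=M] -> [I,M,I]
Op 3: C2 read [C2 read from I: others=['C1=M'] -> C2=S, others downsized to S] -> [I,S,S]
Op 4: C2 write [C2 write: invalidate ['C1=S'] -> C2=M] -> [I,I,M]
Op 5: C2 read [C2 read: already in M, no change] -> [I,I,M]
Op 6: C2 read [C2 read: already in M, no change] -> [I,I,M]
Op 7: C0 write [C0 write: invalidate ['C2=M'] -> C0=M] -> [M,I,I]
Op 8: C2 read [C2 read from I: others=['C0=M'] -> C2=S, others downsized to S] -> [S,I,S]
Op 9: C0 read [C0 read: already in S, no change] -> [S,I,S]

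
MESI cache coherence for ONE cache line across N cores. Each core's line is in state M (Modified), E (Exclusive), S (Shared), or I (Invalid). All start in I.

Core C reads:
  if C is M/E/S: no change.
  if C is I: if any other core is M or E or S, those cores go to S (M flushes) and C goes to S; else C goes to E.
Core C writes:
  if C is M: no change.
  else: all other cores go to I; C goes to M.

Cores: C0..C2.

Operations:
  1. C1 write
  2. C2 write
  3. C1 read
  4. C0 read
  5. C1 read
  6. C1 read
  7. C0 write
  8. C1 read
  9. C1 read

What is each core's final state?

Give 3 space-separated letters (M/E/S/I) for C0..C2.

Op 1: C1 write [C1 write: invalidate none -> C1=M] -> [I,M,I]
Op 2: C2 write [C2 write: invalidate ['C1=M'] -> C2=M] -> [I,I,M]
Op 3: C1 read [C1 read from I: others=['C2=M'] -> C1=S, others downsized to S] -> [I,S,S]
Op 4: C0 read [C0 read from I: others=['C1=S', 'C2=S'] -> C0=S, others downsized to S] -> [S,S,S]
Op 5: C1 read [C1 read: already in S, no change] -> [S,S,S]
Op 6: C1 read [C1 read: already in S, no change] -> [S,S,S]
Op 7: C0 write [C0 write: invalidate ['C1=S', 'C2=S'] -> C0=M] -> [M,I,I]
Op 8: C1 read [C1 read from I: others=['C0=M'] -> C1=S, others downsized to S] -> [S,S,I]
Op 9: C1 read [C1 read: already in S, no change] -> [S,S,I]

Answer: S S I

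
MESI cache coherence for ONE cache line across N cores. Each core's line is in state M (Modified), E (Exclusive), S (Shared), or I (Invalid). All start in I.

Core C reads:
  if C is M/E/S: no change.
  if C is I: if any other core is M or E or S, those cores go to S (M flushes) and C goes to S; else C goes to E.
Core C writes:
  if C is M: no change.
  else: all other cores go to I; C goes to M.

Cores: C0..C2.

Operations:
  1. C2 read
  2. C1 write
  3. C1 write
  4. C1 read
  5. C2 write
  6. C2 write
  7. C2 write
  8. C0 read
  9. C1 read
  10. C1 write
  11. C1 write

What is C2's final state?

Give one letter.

Op 1: C2 read [C2 read from I: no other sharers -> C2=E (exclusive)] -> [I,I,E]
Op 2: C1 write [C1 write: invalidate ['C2=E'] -> C1=M] -> [I,M,I]
Op 3: C1 write [C1 write: already M (modified), no change] -> [I,M,I]
Op 4: C1 read [C1 read: already in M, no change] -> [I,M,I]
Op 5: C2 write [C2 write: invalidate ['C1=M'] -> C2=M] -> [I,I,M]
Op 6: C2 write [C2 write: already M (modified), no change] -> [I,I,M]
Op 7: C2 write [C2 write: already M (modified), no change] -> [I,I,M]
Op 8: C0 read [C0 read from I: others=['C2=M'] -> C0=S, others downsized to S] -> [S,I,S]
Op 9: C1 read [C1 read from I: others=['C0=S', 'C2=S'] -> C1=S, others downsized to S] -> [S,S,S]
Op 10: C1 write [C1 write: invalidate ['C0=S', 'C2=S'] -> C1=M] -> [I,M,I]
Op 11: C1 write [C1 write: already M (modified), no change] -> [I,M,I]

Answer: I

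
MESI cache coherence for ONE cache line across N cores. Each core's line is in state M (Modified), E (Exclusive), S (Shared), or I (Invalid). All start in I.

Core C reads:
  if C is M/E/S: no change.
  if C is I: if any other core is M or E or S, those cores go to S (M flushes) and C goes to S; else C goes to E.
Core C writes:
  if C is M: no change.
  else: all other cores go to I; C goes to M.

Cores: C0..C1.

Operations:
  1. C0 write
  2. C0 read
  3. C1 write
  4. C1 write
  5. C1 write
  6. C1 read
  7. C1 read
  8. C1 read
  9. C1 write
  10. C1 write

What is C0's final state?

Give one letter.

Answer: I

Derivation:
Op 1: C0 write [C0 write: invalidate none -> C0=M] -> [M,I]
Op 2: C0 read [C0 read: already in M, no change] -> [M,I]
Op 3: C1 write [C1 write: invalidate ['C0=M'] -> C1=M] -> [I,M]
Op 4: C1 write [C1 write: already M (modified), no change] -> [I,M]
Op 5: C1 write [C1 write: already M (modified), no change] -> [I,M]
Op 6: C1 read [C1 read: already in M, no change] -> [I,M]
Op 7: C1 read [C1 read: already in M, no change] -> [I,M]
Op 8: C1 read [C1 read: already in M, no change] -> [I,M]
Op 9: C1 write [C1 write: already M (modified), no change] -> [I,M]
Op 10: C1 write [C1 write: already M (modified), no change] -> [I,M]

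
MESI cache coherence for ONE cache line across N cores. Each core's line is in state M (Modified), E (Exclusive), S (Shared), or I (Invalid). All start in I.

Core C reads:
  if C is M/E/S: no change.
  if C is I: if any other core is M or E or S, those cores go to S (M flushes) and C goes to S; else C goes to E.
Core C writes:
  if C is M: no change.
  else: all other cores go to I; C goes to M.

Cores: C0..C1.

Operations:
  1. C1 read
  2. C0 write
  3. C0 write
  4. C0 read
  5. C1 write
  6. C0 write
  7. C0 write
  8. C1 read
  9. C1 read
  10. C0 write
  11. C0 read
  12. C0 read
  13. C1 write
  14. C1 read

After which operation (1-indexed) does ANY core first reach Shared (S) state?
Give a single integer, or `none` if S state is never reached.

Answer: 8

Derivation:
Op 1: C1 read [C1 read from I: no other sharers -> C1=E (exclusive)] -> [I,E]
Op 2: C0 write [C0 write: invalidate ['C1=E'] -> C0=M] -> [M,I]
Op 3: C0 write [C0 write: already M (modified), no change] -> [M,I]
Op 4: C0 read [C0 read: already in M, no change] -> [M,I]
Op 5: C1 write [C1 write: invalidate ['C0=M'] -> C1=M] -> [I,M]
Op 6: C0 write [C0 write: invalidate ['C1=M'] -> C0=M] -> [M,I]
Op 7: C0 write [C0 write: already M (modified), no change] -> [M,I]
Op 8: C1 read [C1 read from I: others=['C0=M'] -> C1=S, others downsized to S] -> [S,S]
  -> First S state at op 8; remaining ops need not be traced.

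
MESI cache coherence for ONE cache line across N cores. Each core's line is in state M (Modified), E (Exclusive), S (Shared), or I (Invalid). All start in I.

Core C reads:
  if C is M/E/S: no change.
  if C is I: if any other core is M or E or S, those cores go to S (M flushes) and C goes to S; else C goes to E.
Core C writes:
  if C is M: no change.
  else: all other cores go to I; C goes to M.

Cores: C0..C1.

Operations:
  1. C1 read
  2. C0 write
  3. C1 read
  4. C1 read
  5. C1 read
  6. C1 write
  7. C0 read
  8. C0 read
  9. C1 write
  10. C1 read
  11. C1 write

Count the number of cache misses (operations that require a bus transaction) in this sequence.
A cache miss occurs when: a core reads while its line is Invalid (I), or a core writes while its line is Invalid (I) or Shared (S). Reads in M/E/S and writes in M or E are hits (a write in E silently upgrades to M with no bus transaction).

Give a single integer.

Op 1: C1 read [C1 read from I: no other sharers -> C1=E (exclusive)] -> [I,E] [MISS #1: read from I]
Op 2: C0 write [C0 write: invalidate ['C1=E'] -> C0=M] -> [M,I] [MISS #2: write from I]
Op 3: C1 read [C1 read from I: others=['C0=M'] -> C1=S, others downsized to S] -> [S,S] [MISS #3: read from I]
Op 4: C1 read [C1 read: already in S, no change] -> [S,S] [hit: read from S]
Op 5: C1 read [C1 read: already in S, no change] -> [S,S] [hit: read from S]
Op 6: C1 write [C1 write: invalidate ['C0=S'] -> C1=M] -> [I,M] [MISS #4: write from S]
Op 7: C0 read [C0 read from I: others=['C1=M'] -> C0=S, others downsized to S] -> [S,S] [MISS #5: read from I]
Op 8: C0 read [C0 read: already in S, no change] -> [S,S] [hit: read from S]
Op 9: C1 write [C1 write: invalidate ['C0=S'] -> C1=M] -> [I,M] [MISS #6: write from S]
Op 10: C1 read [C1 read: already in M, no change] -> [I,M] [hit: read from M]
Op 11: C1 write [C1 write: already M (modified), no change] -> [I,M] [hit: write from M]

Answer: 6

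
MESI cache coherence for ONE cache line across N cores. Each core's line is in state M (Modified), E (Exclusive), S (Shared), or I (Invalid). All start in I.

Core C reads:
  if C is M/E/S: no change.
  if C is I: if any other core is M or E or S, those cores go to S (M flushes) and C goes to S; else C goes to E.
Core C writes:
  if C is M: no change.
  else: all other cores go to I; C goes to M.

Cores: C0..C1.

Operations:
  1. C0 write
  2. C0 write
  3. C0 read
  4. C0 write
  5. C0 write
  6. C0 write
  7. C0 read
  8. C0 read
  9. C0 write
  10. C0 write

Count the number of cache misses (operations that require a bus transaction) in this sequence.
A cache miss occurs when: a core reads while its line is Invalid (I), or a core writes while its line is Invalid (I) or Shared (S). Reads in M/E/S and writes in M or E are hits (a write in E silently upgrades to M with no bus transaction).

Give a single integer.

Op 1: C0 write [C0 write: invalidate none -> C0=M] -> [M,I] [MISS #1: write from I]
Op 2: C0 write [C0 write: already M (modified), no change] -> [M,I] [hit: write from M]
Op 3: C0 read [C0 read: already in M, no change] -> [M,I] [hit: read from M]
Op 4: C0 write [C0 write: already M (modified), no change] -> [M,I] [hit: write from M]
Op 5: C0 write [C0 write: already M (modified), no change] -> [M,I] [hit: write from M]
Op 6: C0 write [C0 write: already M (modified), no change] -> [M,I] [hit: write from M]
Op 7: C0 read [C0 read: already in M, no change] -> [M,I] [hit: read from M]
Op 8: C0 read [C0 read: already in M, no change] -> [M,I] [hit: read from M]
Op 9: C0 write [C0 write: already M (modified), no change] -> [M,I] [hit: write from M]
Op 10: C0 write [C0 write: already M (modified), no change] -> [M,I] [hit: write from M]

Answer: 1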